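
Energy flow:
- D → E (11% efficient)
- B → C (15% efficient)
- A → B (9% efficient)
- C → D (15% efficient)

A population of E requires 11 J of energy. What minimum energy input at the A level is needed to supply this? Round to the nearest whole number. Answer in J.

49383 J

Cumulative transfer efficiency: 0.09 × 0.15 × 0.15 × 0.11 = 0.00022275
A energy = 11 / 0.00022275 = 49383 J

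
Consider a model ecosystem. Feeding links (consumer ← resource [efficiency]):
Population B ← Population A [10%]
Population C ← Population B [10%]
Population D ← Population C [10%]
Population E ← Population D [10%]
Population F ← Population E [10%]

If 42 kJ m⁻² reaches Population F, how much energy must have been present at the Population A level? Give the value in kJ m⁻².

Cumulative transfer efficiency: 0.1 × 0.1 × 0.1 × 0.1 × 0.1 = 0.00001
Population A energy = 42 / 0.00001 = 4200000 kJ m⁻²

4200000 kJ m⁻²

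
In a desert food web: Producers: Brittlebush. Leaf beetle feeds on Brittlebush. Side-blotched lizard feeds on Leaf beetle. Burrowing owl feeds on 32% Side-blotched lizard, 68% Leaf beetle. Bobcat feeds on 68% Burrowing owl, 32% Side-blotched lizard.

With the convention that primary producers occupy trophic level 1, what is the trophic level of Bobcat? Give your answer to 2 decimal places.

Leaf beetle: 1 + 1 = 2
Side-blotched lizard: 1 + 2 = 3
Burrowing owl: 1 + (0.32×3 + 0.68×2) = 3.32
Bobcat: 1 + (0.68×3.32 + 0.32×3) = 4.2176

4.22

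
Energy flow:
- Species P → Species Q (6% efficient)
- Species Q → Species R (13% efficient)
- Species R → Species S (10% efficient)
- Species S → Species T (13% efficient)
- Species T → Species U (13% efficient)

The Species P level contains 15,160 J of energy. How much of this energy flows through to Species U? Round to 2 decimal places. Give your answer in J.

Species Q: 15160 × 0.06 = 909.6 J
Species R: 909.6 × 0.13 = 118.248 J
Species S: 118.248 × 0.1 = 11.8248 J
Species T: 11.8248 × 0.13 = 1.537224 J
Species U: 1.537224 × 0.13 = 0.19983912 J

0.20 J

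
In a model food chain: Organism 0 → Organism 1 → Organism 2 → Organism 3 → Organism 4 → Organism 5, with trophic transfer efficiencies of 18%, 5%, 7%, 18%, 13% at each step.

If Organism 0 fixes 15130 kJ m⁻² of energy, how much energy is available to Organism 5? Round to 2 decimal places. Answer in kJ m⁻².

0.22 kJ m⁻²

Organism 1: 15130 × 0.18 = 2723.4 kJ m⁻²
Organism 2: 2723.4 × 0.05 = 136.17 kJ m⁻²
Organism 3: 136.17 × 0.07 = 9.5319 kJ m⁻²
Organism 4: 9.5319 × 0.18 = 1.715742 kJ m⁻²
Organism 5: 1.715742 × 0.13 = 0.22304646 kJ m⁻²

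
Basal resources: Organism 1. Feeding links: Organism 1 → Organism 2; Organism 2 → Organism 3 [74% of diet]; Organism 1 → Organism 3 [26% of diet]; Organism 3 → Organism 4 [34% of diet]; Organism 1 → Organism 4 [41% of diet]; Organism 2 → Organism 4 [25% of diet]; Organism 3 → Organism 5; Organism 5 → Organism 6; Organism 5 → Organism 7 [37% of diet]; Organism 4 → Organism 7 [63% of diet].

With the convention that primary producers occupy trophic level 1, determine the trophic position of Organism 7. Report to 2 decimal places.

4.17

Organism 2: 1 + 1 = 2
Organism 3: 1 + (0.74×2 + 0.26×1) = 2.74
Organism 4: 1 + (0.34×2.74 + 0.41×1 + 0.25×2) = 2.8416
Organism 5: 1 + 2.74 = 3.74
Organism 6: 1 + 3.74 = 4.74
Organism 7: 1 + (0.37×3.74 + 0.63×2.8416) = 4.174008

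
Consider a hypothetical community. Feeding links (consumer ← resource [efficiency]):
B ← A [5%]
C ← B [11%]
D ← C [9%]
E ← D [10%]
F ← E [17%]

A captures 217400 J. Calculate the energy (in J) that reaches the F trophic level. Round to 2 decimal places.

1.83 J

B: 217400 × 0.05 = 10870 J
C: 10870 × 0.11 = 1195.7 J
D: 1195.7 × 0.09 = 107.613 J
E: 107.613 × 0.1 = 10.7613 J
F: 10.7613 × 0.17 = 1.829421 J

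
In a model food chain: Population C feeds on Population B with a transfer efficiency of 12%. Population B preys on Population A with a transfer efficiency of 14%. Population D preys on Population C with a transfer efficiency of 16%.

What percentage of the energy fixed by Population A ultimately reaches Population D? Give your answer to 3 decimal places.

0.269%

Product of link efficiencies: 0.14 × 0.12 × 0.16 = 0.002688
As a percentage: 0.002688 × 100 = 0.269%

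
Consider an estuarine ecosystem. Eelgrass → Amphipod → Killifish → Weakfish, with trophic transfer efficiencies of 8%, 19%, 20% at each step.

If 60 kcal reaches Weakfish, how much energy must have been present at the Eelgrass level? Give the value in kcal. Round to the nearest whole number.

19737 kcal

Cumulative transfer efficiency: 0.08 × 0.19 × 0.2 = 0.00304
Eelgrass energy = 60 / 0.00304 = 19737 kcal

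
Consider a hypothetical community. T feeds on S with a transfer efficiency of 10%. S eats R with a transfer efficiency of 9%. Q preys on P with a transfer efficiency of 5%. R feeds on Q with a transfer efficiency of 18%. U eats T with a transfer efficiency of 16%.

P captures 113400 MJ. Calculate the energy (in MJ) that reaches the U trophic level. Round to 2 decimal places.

1.47 MJ

Q: 113400 × 0.05 = 5670 MJ
R: 5670 × 0.18 = 1020.6 MJ
S: 1020.6 × 0.09 = 91.854 MJ
T: 91.854 × 0.1 = 9.1854 MJ
U: 9.1854 × 0.16 = 1.469664 MJ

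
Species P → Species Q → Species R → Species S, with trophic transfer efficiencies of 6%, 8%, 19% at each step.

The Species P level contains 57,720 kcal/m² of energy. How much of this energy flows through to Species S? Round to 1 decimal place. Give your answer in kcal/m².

Species Q: 57720 × 0.06 = 3463.2 kcal/m²
Species R: 3463.2 × 0.08 = 277.056 kcal/m²
Species S: 277.056 × 0.19 = 52.64064 kcal/m²

52.6 kcal/m²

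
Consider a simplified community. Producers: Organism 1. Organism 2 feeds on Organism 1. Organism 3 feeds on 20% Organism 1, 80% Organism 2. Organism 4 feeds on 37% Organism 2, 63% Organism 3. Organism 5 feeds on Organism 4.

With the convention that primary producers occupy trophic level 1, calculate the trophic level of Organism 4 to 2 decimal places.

3.50

Organism 2: 1 + 1 = 2
Organism 3: 1 + (0.2×1 + 0.8×2) = 2.8
Organism 4: 1 + (0.37×2 + 0.63×2.8) = 3.504
Organism 5: 1 + 3.504 = 4.504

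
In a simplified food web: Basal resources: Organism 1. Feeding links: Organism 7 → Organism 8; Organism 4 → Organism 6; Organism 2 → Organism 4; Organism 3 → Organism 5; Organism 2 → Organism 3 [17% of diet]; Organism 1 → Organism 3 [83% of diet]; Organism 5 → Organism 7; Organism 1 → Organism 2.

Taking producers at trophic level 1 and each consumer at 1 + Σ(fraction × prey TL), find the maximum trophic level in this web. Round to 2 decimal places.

5.17

Organism 2: 1 + 1 = 2
Organism 3: 1 + (0.17×2 + 0.83×1) = 2.17
Organism 4: 1 + 2 = 3
Organism 5: 1 + 2.17 = 3.17
Organism 6: 1 + 3 = 4
Organism 7: 1 + 3.17 = 4.17
Organism 8: 1 + 4.17 = 5.17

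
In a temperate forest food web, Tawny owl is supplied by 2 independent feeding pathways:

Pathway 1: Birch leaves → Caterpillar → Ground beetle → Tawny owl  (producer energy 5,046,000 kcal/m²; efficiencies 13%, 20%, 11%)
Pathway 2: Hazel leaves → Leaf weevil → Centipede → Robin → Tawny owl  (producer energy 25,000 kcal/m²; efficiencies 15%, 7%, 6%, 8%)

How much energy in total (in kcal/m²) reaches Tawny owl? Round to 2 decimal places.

Pathway 1: 5046000 × 0.13 × 0.2 × 0.11 = 14431.56 kcal/m²
Pathway 2: 25000 × 0.15 × 0.07 × 0.06 × 0.08 = 1.26 kcal/m²
Total at Tawny owl: 14431.56 + 1.26 = 14432.82 kcal/m²

14432.82 kcal/m²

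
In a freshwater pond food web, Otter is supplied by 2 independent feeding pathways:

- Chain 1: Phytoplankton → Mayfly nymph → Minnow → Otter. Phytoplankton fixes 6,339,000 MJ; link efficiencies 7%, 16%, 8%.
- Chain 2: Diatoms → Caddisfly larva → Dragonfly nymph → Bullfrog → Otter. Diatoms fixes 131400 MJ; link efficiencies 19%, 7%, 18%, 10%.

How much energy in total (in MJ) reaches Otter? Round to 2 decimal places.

5711.20 MJ

Chain 1: 6339000 × 0.07 × 0.16 × 0.08 = 5679.744 MJ
Chain 2: 131400 × 0.19 × 0.07 × 0.18 × 0.1 = 31.45716 MJ
Total at Otter: 5679.744 + 31.45716 = 5711.20116 MJ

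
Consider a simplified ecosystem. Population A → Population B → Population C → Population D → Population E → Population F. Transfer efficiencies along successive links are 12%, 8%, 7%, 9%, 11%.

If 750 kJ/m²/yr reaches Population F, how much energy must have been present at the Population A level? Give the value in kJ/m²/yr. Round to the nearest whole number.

112734488 kJ/m²/yr

Cumulative transfer efficiency: 0.12 × 0.08 × 0.07 × 0.09 × 0.11 = 0.0000066528
Population A energy = 750 / 0.0000066528 = 112734488 kJ/m²/yr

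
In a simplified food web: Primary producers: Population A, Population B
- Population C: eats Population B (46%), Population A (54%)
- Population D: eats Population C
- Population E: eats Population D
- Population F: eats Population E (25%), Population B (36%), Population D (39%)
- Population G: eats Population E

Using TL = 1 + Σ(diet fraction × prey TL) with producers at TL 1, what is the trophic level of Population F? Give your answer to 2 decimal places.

3.53

Population C: 1 + (0.46×1 + 0.54×1) = 2
Population D: 1 + 2 = 3
Population E: 1 + 3 = 4
Population F: 1 + (0.25×4 + 0.36×1 + 0.39×3) = 3.53
Population G: 1 + 4 = 5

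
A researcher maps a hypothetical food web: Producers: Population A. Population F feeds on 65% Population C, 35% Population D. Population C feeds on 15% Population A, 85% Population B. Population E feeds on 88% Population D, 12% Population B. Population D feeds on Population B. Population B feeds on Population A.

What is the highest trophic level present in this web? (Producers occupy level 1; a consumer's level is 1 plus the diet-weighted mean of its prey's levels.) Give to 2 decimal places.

3.90

Population B: 1 + 1 = 2
Population C: 1 + (0.15×1 + 0.85×2) = 2.85
Population D: 1 + 2 = 3
Population E: 1 + (0.88×3 + 0.12×2) = 3.88
Population F: 1 + (0.65×2.85 + 0.35×3) = 3.9025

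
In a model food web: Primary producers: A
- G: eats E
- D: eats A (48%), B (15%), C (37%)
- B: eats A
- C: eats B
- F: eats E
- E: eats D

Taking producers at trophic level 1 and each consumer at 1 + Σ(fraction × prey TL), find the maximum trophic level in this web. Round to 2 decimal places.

B: 1 + 1 = 2
C: 1 + 2 = 3
D: 1 + (0.48×1 + 0.15×2 + 0.37×3) = 2.89
E: 1 + 2.89 = 3.89
F: 1 + 3.89 = 4.89
G: 1 + 3.89 = 4.89

4.89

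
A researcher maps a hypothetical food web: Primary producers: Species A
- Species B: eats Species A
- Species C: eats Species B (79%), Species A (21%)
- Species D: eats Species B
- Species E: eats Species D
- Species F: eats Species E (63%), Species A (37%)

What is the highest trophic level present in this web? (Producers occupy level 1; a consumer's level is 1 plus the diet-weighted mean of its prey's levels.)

Species B: 1 + 1 = 2
Species C: 1 + (0.79×2 + 0.21×1) = 2.79
Species D: 1 + 2 = 3
Species E: 1 + 3 = 4
Species F: 1 + (0.63×4 + 0.37×1) = 3.89

4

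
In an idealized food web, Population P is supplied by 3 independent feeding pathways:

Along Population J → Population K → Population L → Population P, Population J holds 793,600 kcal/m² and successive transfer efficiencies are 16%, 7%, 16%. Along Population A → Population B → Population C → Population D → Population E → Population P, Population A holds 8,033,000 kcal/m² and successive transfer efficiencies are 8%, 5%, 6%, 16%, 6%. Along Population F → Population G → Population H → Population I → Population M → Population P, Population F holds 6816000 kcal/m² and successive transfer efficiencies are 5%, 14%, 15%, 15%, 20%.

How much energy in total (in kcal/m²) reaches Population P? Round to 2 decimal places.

1655.34 kcal/m²

Via Population J: 793600 × 0.16 × 0.07 × 0.16 = 1422.1312 kcal/m²
Via Population A: 8033000 × 0.08 × 0.05 × 0.06 × 0.16 × 0.06 = 18.508032 kcal/m²
Via Population F: 6816000 × 0.05 × 0.14 × 0.15 × 0.15 × 0.2 = 214.704 kcal/m²
Total at Population P: 1422.1312 + 18.508032 + 214.704 = 1655.343232 kcal/m²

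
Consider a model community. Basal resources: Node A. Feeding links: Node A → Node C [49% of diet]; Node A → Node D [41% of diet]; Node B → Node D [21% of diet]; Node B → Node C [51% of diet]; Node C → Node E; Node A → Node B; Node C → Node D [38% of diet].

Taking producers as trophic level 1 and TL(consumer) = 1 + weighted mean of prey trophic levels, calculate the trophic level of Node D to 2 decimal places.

2.78

Node B: 1 + 1 = 2
Node C: 1 + (0.49×1 + 0.51×2) = 2.51
Node D: 1 + (0.21×2 + 0.41×1 + 0.38×2.51) = 2.7838
Node E: 1 + 2.51 = 3.51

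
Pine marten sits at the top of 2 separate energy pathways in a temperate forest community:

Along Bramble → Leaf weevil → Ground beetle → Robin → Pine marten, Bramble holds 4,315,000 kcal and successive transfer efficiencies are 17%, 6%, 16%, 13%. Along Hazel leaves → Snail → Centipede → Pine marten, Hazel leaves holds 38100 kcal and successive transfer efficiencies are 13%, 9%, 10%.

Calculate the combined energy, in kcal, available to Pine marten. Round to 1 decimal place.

Via Bramble: 4315000 × 0.17 × 0.06 × 0.16 × 0.13 = 915.4704 kcal
Via Hazel leaves: 38100 × 0.13 × 0.09 × 0.1 = 44.577 kcal
Total at Pine marten: 915.4704 + 44.577 = 960.0474 kcal

960.0 kcal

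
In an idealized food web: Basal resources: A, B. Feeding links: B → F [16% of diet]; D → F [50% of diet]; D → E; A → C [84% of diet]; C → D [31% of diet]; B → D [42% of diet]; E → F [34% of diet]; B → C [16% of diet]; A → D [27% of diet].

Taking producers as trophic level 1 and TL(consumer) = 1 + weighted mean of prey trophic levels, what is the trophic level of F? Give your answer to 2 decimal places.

C: 1 + (0.84×1 + 0.16×1) = 2
D: 1 + (0.27×1 + 0.42×1 + 0.31×2) = 2.31
E: 1 + 2.31 = 3.31
F: 1 + (0.16×1 + 0.34×3.31 + 0.5×2.31) = 3.4404

3.44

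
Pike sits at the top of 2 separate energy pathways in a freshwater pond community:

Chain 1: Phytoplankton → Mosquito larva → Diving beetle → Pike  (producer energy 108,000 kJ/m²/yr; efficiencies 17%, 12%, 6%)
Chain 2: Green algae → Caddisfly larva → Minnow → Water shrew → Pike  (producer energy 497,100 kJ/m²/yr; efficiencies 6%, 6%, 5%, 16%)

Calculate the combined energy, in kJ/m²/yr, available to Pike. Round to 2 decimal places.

146.51 kJ/m²/yr

Chain 1: 108000 × 0.17 × 0.12 × 0.06 = 132.192 kJ/m²/yr
Chain 2: 497100 × 0.06 × 0.06 × 0.05 × 0.16 = 14.31648 kJ/m²/yr
Total at Pike: 132.192 + 14.31648 = 146.50848 kJ/m²/yr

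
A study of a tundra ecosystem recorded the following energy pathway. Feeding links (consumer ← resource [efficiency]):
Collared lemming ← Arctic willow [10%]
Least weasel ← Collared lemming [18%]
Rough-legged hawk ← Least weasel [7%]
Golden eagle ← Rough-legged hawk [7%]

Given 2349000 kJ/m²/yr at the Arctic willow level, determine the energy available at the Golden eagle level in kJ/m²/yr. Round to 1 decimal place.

Collared lemming: 2349000 × 0.1 = 234900 kJ/m²/yr
Least weasel: 234900 × 0.18 = 42282 kJ/m²/yr
Rough-legged hawk: 42282 × 0.07 = 2959.74 kJ/m²/yr
Golden eagle: 2959.74 × 0.07 = 207.1818 kJ/m²/yr

207.2 kJ/m²/yr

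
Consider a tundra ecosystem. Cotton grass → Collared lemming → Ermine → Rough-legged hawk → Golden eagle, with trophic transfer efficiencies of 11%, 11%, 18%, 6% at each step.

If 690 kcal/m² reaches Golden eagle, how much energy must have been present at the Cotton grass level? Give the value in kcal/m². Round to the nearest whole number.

5280073 kcal/m²

Cumulative transfer efficiency: 0.11 × 0.11 × 0.18 × 0.06 = 0.00013068
Cotton grass energy = 690 / 0.00013068 = 5280073 kcal/m²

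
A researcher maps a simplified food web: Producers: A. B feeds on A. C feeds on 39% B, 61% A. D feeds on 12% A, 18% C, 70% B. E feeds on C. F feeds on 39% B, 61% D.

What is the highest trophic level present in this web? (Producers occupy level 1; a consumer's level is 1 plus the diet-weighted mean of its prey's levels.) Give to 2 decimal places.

B: 1 + 1 = 2
C: 1 + (0.39×2 + 0.61×1) = 2.39
D: 1 + (0.12×1 + 0.18×2.39 + 0.7×2) = 2.9502
E: 1 + 2.39 = 3.39
F: 1 + (0.39×2 + 0.61×2.9502) = 3.579622

3.58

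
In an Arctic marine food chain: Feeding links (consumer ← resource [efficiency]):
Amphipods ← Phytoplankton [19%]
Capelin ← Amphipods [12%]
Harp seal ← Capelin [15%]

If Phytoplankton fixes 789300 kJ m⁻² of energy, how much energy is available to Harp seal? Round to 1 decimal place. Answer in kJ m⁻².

Amphipods: 789300 × 0.19 = 149967 kJ m⁻²
Capelin: 149967 × 0.12 = 17996.04 kJ m⁻²
Harp seal: 17996.04 × 0.15 = 2699.406 kJ m⁻²

2699.4 kJ m⁻²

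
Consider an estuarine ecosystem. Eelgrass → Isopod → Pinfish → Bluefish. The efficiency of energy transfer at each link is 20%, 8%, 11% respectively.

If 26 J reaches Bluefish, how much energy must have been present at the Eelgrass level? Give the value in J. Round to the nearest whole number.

14773 J

Cumulative transfer efficiency: 0.2 × 0.08 × 0.11 = 0.00176
Eelgrass energy = 26 / 0.00176 = 14773 J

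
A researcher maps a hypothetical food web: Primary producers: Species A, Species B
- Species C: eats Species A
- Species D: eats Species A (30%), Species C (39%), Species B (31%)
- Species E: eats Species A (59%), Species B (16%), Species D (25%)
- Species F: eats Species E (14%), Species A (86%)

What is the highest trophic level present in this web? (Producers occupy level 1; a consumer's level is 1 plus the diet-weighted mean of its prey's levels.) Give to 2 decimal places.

2.39

Species C: 1 + 1 = 2
Species D: 1 + (0.3×1 + 0.39×2 + 0.31×1) = 2.39
Species E: 1 + (0.59×1 + 0.16×1 + 0.25×2.39) = 2.3475
Species F: 1 + (0.14×2.3475 + 0.86×1) = 2.18865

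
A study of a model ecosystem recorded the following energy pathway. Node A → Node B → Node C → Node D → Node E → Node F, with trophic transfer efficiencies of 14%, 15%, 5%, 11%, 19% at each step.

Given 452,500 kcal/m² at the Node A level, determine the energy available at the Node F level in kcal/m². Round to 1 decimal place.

Node B: 452500 × 0.14 = 63350 kcal/m²
Node C: 63350 × 0.15 = 9502.5 kcal/m²
Node D: 9502.5 × 0.05 = 475.125 kcal/m²
Node E: 475.125 × 0.11 = 52.26375 kcal/m²
Node F: 52.26375 × 0.19 = 9.9301125 kcal/m²

9.9 kcal/m²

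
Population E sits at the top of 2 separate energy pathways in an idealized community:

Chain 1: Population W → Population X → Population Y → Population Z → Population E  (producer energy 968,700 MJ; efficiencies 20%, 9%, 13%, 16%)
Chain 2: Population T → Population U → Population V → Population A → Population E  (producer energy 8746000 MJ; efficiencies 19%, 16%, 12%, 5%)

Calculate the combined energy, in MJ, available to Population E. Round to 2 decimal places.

Chain 1: 968700 × 0.2 × 0.09 × 0.13 × 0.16 = 362.68128 MJ
Chain 2: 8746000 × 0.19 × 0.16 × 0.12 × 0.05 = 1595.2704 MJ
Total at Population E: 362.68128 + 1595.2704 = 1957.95168 MJ

1957.95 MJ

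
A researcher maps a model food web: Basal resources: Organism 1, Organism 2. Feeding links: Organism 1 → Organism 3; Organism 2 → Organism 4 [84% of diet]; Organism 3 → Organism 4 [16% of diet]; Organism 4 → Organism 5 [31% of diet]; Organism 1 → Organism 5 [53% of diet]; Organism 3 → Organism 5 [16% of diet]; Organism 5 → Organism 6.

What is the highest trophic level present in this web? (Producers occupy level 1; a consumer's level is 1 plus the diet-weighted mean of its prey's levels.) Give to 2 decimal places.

3.52

Organism 3: 1 + 1 = 2
Organism 4: 1 + (0.84×1 + 0.16×2) = 2.16
Organism 5: 1 + (0.31×2.16 + 0.53×1 + 0.16×2) = 2.5196
Organism 6: 1 + 2.5196 = 3.5196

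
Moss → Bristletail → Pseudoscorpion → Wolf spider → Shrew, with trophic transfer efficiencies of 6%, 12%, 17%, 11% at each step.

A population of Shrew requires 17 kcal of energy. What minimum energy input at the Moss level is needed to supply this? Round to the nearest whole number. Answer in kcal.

126263 kcal

Cumulative transfer efficiency: 0.06 × 0.12 × 0.17 × 0.11 = 0.00013464
Moss energy = 17 / 0.00013464 = 126263 kcal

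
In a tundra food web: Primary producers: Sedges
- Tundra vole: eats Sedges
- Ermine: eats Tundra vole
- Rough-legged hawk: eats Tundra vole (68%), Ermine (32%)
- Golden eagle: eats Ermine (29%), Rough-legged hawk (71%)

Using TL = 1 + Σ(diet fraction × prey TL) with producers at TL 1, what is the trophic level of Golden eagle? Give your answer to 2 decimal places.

Tundra vole: 1 + 1 = 2
Ermine: 1 + 2 = 3
Rough-legged hawk: 1 + (0.68×2 + 0.32×3) = 3.32
Golden eagle: 1 + (0.29×3 + 0.71×3.32) = 4.2272

4.23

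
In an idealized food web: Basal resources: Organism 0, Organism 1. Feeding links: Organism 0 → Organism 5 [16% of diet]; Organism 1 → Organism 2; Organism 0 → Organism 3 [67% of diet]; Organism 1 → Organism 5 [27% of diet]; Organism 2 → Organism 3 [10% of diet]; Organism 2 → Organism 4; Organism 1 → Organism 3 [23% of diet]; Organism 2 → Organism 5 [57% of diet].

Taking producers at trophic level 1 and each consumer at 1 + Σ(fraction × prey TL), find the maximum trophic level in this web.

Organism 2: 1 + 1 = 2
Organism 3: 1 + (0.1×2 + 0.23×1 + 0.67×1) = 2.1
Organism 4: 1 + 2 = 3
Organism 5: 1 + (0.27×1 + 0.57×2 + 0.16×1) = 2.57

3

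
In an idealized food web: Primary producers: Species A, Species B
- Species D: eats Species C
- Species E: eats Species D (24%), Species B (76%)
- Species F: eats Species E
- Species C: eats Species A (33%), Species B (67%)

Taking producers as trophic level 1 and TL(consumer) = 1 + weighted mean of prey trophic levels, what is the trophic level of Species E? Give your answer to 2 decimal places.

2.48

Species C: 1 + (0.33×1 + 0.67×1) = 2
Species D: 1 + 2 = 3
Species E: 1 + (0.24×3 + 0.76×1) = 2.48
Species F: 1 + 2.48 = 3.48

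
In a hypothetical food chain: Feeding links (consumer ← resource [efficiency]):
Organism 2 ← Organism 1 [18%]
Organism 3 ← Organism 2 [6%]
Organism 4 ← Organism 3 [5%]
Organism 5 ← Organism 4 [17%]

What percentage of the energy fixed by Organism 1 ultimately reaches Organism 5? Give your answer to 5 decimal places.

0.00918%

Product of link efficiencies: 0.18 × 0.06 × 0.05 × 0.17 = 0.0000918
As a percentage: 0.0000918 × 100 = 0.00918%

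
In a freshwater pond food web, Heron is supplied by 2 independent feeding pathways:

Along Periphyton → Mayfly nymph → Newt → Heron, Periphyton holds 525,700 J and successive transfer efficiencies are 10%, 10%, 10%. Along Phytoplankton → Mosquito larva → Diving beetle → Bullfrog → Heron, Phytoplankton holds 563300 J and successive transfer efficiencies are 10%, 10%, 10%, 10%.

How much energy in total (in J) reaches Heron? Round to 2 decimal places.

Via Periphyton: 525700 × 0.1 × 0.1 × 0.1 = 525.7 J
Via Phytoplankton: 563300 × 0.1 × 0.1 × 0.1 × 0.1 = 56.33 J
Total at Heron: 525.7 + 56.33 = 582.03 J

582.03 J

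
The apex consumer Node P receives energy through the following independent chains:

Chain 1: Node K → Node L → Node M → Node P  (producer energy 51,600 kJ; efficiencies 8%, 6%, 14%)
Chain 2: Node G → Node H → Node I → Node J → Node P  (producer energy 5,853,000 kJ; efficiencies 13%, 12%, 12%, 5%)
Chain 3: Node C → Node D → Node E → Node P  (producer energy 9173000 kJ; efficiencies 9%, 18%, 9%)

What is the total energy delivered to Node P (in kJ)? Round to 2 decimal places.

Chain 1: 51600 × 0.08 × 0.06 × 0.14 = 34.6752 kJ
Chain 2: 5853000 × 0.13 × 0.12 × 0.12 × 0.05 = 547.8408 kJ
Chain 3: 9173000 × 0.09 × 0.18 × 0.09 = 13374.234 kJ
Total at Node P: 34.6752 + 547.8408 + 13374.234 = 13956.75 kJ

13956.75 kJ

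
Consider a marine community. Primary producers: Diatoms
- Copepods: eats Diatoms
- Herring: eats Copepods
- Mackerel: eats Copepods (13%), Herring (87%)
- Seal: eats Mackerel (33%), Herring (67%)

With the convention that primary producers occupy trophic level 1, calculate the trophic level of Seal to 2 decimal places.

4.29

Copepods: 1 + 1 = 2
Herring: 1 + 2 = 3
Mackerel: 1 + (0.13×2 + 0.87×3) = 3.87
Seal: 1 + (0.33×3.87 + 0.67×3) = 4.2871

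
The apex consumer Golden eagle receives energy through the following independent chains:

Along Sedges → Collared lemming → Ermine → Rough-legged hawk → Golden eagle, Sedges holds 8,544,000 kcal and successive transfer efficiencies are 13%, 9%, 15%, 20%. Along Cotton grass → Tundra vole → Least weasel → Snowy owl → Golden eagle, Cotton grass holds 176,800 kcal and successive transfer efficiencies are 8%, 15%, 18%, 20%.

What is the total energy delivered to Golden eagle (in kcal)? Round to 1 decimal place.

3075.3 kcal

Via Sedges: 8544000 × 0.13 × 0.09 × 0.15 × 0.2 = 2998.944 kcal
Via Cotton grass: 176800 × 0.08 × 0.15 × 0.18 × 0.2 = 76.3776 kcal
Total at Golden eagle: 2998.944 + 76.3776 = 3075.3216 kcal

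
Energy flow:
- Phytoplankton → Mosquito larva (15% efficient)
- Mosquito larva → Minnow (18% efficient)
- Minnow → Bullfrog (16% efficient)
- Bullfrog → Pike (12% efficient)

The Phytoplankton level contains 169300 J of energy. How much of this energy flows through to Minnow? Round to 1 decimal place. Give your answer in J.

4571.1 J

Mosquito larva: 169300 × 0.15 = 25395 J
Minnow: 25395 × 0.18 = 4571.1 J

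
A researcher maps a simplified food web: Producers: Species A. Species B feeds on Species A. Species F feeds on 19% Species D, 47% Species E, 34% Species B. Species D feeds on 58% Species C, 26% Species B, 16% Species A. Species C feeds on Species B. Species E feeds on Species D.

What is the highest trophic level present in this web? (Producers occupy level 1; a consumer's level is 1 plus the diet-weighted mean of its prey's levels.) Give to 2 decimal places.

Species B: 1 + 1 = 2
Species C: 1 + 2 = 3
Species D: 1 + (0.58×3 + 0.26×2 + 0.16×1) = 3.42
Species E: 1 + 3.42 = 4.42
Species F: 1 + (0.19×3.42 + 0.47×4.42 + 0.34×2) = 4.4072

4.42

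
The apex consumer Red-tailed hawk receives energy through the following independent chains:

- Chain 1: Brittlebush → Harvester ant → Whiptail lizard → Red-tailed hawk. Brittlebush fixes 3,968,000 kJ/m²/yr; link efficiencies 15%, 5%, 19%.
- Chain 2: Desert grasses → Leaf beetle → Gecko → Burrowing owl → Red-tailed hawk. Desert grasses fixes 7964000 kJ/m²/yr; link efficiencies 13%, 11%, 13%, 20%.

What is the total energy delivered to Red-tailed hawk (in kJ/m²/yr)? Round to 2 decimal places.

8615.42 kJ/m²/yr

Chain 1: 3968000 × 0.15 × 0.05 × 0.19 = 5654.4 kJ/m²/yr
Chain 2: 7964000 × 0.13 × 0.11 × 0.13 × 0.2 = 2961.0152 kJ/m²/yr
Total at Red-tailed hawk: 5654.4 + 2961.0152 = 8615.4152 kJ/m²/yr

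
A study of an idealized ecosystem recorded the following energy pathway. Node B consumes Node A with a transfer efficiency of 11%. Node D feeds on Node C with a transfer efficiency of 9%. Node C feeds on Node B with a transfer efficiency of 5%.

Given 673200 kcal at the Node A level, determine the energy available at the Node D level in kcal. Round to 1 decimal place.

Node B: 673200 × 0.11 = 74052 kcal
Node C: 74052 × 0.05 = 3702.6 kcal
Node D: 3702.6 × 0.09 = 333.234 kcal

333.2 kcal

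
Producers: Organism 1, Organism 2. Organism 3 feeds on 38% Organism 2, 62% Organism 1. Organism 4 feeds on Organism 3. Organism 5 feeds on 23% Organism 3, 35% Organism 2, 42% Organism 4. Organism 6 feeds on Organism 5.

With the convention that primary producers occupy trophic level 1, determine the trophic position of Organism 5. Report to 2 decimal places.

Organism 3: 1 + (0.38×1 + 0.62×1) = 2
Organism 4: 1 + 2 = 3
Organism 5: 1 + (0.23×2 + 0.35×1 + 0.42×3) = 3.07
Organism 6: 1 + 3.07 = 4.07

3.07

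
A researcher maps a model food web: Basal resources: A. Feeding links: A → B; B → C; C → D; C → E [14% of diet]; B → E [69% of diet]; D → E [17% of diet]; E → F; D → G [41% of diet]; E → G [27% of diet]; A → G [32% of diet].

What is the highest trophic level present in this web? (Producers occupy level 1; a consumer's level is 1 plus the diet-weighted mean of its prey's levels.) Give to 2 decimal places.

4.48

B: 1 + 1 = 2
C: 1 + 2 = 3
D: 1 + 3 = 4
E: 1 + (0.14×3 + 0.69×2 + 0.17×4) = 3.48
F: 1 + 3.48 = 4.48
G: 1 + (0.41×4 + 0.27×3.48 + 0.32×1) = 3.8996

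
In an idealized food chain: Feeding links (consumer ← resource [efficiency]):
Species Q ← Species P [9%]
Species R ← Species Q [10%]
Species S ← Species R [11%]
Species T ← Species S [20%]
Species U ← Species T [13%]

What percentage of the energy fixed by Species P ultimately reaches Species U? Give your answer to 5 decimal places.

0.00257%

Product of link efficiencies: 0.09 × 0.1 × 0.11 × 0.2 × 0.13 = 0.00002574
As a percentage: 0.00002574 × 100 = 0.00257%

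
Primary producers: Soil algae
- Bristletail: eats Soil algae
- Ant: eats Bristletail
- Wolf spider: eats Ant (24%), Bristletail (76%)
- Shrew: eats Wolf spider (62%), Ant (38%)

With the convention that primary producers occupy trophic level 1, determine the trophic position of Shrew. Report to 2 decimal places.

4.15

Bristletail: 1 + 1 = 2
Ant: 1 + 2 = 3
Wolf spider: 1 + (0.24×3 + 0.76×2) = 3.24
Shrew: 1 + (0.62×3.24 + 0.38×3) = 4.1488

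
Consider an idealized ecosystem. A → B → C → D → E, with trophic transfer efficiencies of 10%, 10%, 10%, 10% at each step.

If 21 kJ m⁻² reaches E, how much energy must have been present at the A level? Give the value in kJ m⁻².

210000 kJ m⁻²

Cumulative transfer efficiency: 0.1 × 0.1 × 0.1 × 0.1 = 0.0001
A energy = 21 / 0.0001 = 210000 kJ m⁻²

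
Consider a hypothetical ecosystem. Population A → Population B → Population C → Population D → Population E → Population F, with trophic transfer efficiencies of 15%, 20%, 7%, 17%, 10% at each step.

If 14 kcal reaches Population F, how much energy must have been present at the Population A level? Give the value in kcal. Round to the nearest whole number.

Cumulative transfer efficiency: 0.15 × 0.2 × 0.07 × 0.17 × 0.1 = 0.0000357
Population A energy = 14 / 0.0000357 = 392157 kcal

392157 kcal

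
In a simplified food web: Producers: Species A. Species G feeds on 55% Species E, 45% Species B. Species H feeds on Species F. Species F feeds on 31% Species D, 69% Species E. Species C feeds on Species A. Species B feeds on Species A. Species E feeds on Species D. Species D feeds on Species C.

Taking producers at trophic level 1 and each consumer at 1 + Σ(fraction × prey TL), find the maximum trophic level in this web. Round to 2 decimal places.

5.69

Species B: 1 + 1 = 2
Species C: 1 + 1 = 2
Species D: 1 + 2 = 3
Species E: 1 + 3 = 4
Species F: 1 + (0.31×3 + 0.69×4) = 4.69
Species G: 1 + (0.55×4 + 0.45×2) = 4.1
Species H: 1 + 4.69 = 5.69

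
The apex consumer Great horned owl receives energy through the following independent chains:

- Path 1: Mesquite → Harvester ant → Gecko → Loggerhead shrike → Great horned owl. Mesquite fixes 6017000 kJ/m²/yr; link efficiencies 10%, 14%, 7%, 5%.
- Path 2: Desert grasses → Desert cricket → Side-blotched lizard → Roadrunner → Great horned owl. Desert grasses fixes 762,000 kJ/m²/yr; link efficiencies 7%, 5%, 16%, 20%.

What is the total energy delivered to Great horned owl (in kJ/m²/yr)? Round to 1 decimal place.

Path 1: 6017000 × 0.1 × 0.14 × 0.07 × 0.05 = 294.833 kJ/m²/yr
Path 2: 762000 × 0.07 × 0.05 × 0.16 × 0.2 = 85.344 kJ/m²/yr
Total at Great horned owl: 294.833 + 85.344 = 380.177 kJ/m²/yr

380.2 kJ/m²/yr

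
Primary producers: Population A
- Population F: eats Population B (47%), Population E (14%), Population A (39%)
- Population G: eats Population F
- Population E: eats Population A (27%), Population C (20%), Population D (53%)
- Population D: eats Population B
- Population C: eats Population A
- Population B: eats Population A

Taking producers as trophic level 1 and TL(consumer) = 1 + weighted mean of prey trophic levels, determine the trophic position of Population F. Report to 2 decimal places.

2.79

Population B: 1 + 1 = 2
Population C: 1 + 1 = 2
Population D: 1 + 2 = 3
Population E: 1 + (0.27×1 + 0.2×2 + 0.53×3) = 3.26
Population F: 1 + (0.47×2 + 0.14×3.26 + 0.39×1) = 2.7864
Population G: 1 + 2.7864 = 3.7864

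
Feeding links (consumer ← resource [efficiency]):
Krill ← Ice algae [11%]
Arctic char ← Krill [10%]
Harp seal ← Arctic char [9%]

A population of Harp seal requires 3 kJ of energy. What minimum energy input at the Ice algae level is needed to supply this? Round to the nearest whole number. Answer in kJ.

Cumulative transfer efficiency: 0.11 × 0.1 × 0.09 = 0.00099
Ice algae energy = 3 / 0.00099 = 3030 kJ

3030 kJ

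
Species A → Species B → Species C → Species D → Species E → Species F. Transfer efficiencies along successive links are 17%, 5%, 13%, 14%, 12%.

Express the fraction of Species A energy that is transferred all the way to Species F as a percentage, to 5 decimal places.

0.00186%

Product of link efficiencies: 0.17 × 0.05 × 0.13 × 0.14 × 0.12 = 0.000018564
As a percentage: 0.000018564 × 100 = 0.00186%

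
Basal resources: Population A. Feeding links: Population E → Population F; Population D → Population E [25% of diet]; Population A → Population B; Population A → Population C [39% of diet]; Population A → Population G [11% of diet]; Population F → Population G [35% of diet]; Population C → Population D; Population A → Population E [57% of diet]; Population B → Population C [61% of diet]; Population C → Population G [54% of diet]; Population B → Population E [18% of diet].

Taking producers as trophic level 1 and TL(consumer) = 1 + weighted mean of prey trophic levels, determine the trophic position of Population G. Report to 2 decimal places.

3.86

Population B: 1 + 1 = 2
Population C: 1 + (0.39×1 + 0.61×2) = 2.61
Population D: 1 + 2.61 = 3.61
Population E: 1 + (0.18×2 + 0.25×3.61 + 0.57×1) = 2.8325
Population F: 1 + 2.8325 = 3.8325
Population G: 1 + (0.11×1 + 0.35×3.8325 + 0.54×2.61) = 3.860775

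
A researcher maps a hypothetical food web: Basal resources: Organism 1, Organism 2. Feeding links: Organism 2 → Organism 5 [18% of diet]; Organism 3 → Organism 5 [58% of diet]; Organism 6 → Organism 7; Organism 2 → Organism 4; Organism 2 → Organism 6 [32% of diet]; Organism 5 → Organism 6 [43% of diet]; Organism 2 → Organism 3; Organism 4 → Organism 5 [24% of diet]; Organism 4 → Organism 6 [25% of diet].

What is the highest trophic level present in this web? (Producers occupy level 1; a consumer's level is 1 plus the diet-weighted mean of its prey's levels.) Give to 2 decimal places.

Organism 3: 1 + 1 = 2
Organism 4: 1 + 1 = 2
Organism 5: 1 + (0.58×2 + 0.24×2 + 0.18×1) = 2.82
Organism 6: 1 + (0.43×2.82 + 0.32×1 + 0.25×2) = 3.0326
Organism 7: 1 + 3.0326 = 4.0326

4.03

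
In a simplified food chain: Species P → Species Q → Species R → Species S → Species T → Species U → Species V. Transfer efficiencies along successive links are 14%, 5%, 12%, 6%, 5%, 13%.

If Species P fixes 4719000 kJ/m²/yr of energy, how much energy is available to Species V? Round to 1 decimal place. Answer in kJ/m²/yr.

1.5 kJ/m²/yr

Species Q: 4719000 × 0.14 = 660660 kJ/m²/yr
Species R: 660660 × 0.05 = 33033 kJ/m²/yr
Species S: 33033 × 0.12 = 3963.96 kJ/m²/yr
Species T: 3963.96 × 0.06 = 237.8376 kJ/m²/yr
Species U: 237.8376 × 0.05 = 11.89188 kJ/m²/yr
Species V: 11.89188 × 0.13 = 1.5459444 kJ/m²/yr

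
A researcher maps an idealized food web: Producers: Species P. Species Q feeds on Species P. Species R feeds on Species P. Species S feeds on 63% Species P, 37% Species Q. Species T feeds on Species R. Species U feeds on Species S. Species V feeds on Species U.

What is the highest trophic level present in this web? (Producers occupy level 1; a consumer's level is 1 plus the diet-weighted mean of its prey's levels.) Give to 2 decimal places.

4.37

Species Q: 1 + 1 = 2
Species R: 1 + 1 = 2
Species S: 1 + (0.63×1 + 0.37×2) = 2.37
Species T: 1 + 2 = 3
Species U: 1 + 2.37 = 3.37
Species V: 1 + 3.37 = 4.37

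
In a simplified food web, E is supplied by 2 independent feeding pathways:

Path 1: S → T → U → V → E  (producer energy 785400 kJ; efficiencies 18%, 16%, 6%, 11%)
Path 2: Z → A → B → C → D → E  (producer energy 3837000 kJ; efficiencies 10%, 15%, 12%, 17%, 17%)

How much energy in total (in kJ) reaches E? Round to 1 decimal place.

Path 1: 785400 × 0.18 × 0.16 × 0.06 × 0.11 = 149.288832 kJ
Path 2: 3837000 × 0.1 × 0.15 × 0.12 × 0.17 × 0.17 = 199.60074 kJ
Total at E: 149.288832 + 199.60074 = 348.889572 kJ

348.9 kJ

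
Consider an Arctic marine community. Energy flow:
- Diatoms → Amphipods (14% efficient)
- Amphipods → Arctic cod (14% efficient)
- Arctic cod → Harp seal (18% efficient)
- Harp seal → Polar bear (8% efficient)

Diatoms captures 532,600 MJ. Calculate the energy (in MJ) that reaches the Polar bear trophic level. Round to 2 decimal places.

150.32 MJ

Amphipods: 532600 × 0.14 = 74564 MJ
Arctic cod: 74564 × 0.14 = 10438.96 MJ
Harp seal: 10438.96 × 0.18 = 1879.0128 MJ
Polar bear: 1879.0128 × 0.08 = 150.321024 MJ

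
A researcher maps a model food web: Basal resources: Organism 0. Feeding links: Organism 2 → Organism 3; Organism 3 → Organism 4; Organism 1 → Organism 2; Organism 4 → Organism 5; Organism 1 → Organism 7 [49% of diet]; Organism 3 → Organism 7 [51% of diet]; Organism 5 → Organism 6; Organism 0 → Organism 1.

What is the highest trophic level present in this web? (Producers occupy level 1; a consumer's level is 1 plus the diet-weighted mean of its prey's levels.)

7

Organism 1: 1 + 1 = 2
Organism 2: 1 + 2 = 3
Organism 3: 1 + 3 = 4
Organism 4: 1 + 4 = 5
Organism 5: 1 + 5 = 6
Organism 6: 1 + 6 = 7
Organism 7: 1 + (0.51×4 + 0.49×2) = 4.02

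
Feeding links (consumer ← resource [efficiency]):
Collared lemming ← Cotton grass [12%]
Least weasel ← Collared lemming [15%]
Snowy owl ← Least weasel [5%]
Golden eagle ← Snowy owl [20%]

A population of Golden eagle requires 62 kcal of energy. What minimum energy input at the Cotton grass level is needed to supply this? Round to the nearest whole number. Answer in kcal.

Cumulative transfer efficiency: 0.12 × 0.15 × 0.05 × 0.2 = 0.00018
Cotton grass energy = 62 / 0.00018 = 344444 kcal

344444 kcal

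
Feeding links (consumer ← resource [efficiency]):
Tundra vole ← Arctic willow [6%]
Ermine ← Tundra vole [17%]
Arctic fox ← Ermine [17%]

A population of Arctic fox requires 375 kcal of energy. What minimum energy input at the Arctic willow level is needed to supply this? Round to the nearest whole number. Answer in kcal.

Cumulative transfer efficiency: 0.06 × 0.17 × 0.17 = 0.001734
Arctic willow energy = 375 / 0.001734 = 216263 kcal

216263 kcal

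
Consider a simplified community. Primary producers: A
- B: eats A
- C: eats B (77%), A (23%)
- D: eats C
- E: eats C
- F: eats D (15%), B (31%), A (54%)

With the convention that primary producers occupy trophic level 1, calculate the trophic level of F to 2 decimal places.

B: 1 + 1 = 2
C: 1 + (0.77×2 + 0.23×1) = 2.77
D: 1 + 2.77 = 3.77
E: 1 + 2.77 = 3.77
F: 1 + (0.15×3.77 + 0.31×2 + 0.54×1) = 2.7255

2.73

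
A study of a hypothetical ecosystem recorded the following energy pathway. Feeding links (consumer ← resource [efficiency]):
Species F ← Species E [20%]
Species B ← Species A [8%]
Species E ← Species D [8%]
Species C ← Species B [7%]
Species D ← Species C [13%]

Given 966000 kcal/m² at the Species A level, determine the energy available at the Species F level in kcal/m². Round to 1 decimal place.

Species B: 966000 × 0.08 = 77280 kcal/m²
Species C: 77280 × 0.07 = 5409.6 kcal/m²
Species D: 5409.6 × 0.13 = 703.248 kcal/m²
Species E: 703.248 × 0.08 = 56.25984 kcal/m²
Species F: 56.25984 × 0.2 = 11.251968 kcal/m²

11.3 kcal/m²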